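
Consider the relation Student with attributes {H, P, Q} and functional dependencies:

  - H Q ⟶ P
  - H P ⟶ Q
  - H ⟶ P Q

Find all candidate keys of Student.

{H}

Attribute H never appears on the right-hand side of any dependency, so H must belong to every candidate key.
{H}⁺ = {H, P, Q}, which is all of the schema, so {H} is the only candidate key.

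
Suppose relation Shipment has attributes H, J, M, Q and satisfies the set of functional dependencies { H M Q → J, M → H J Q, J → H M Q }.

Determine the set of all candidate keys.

{J}⁺: J→HMQ adds H, M, Q → {H, J, M, Q}.
{M}⁺: M→HJQ adds H, J, Q → {H, J, M, Q}.

{J}; {M}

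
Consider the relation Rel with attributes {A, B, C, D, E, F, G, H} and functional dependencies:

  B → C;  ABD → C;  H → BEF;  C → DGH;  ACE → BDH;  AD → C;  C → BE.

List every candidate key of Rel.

{A, B}; {A, C}; {A, D}; {A, H}

Attribute A never appears on the right-hand side of any dependency, so A must belong to every candidate key.
{A}⁺ = {A}, which is not all of the schema, so we must add further attributes.
{A, B}⁺: B→C adds C; C→DGH adds D, G, H; C→BE adds E; H→BEF adds F → {A, B, C, D, E, F, G, H}. Minimal: {B}⁺ = {B, C, D, E, F, G, H}; {A}⁺ = {A} — none reach the full schema.
{A, C}⁺: C→DGH adds D, G, H; C→BE adds B, E; H→BEF adds F → {A, B, C, D, E, F, G, H}. Minimal: {C}⁺ = {B, C, D, E, F, G, H}; {A}⁺ = {A} — none reach the full schema.
{A, D}⁺: AD→C adds C; C→BE adds B, E; C→DGH adds G, H; H→BEF adds F → {A, B, C, D, E, F, G, H}. Minimal: {D}⁺ = {D}; {A}⁺ = {A} — none reach the full schema.
{A, H}⁺: H→BEF adds B, E, F; B→C adds C; C→DGH adds D, G → {A, B, C, D, E, F, G, H}. Minimal: {H}⁺ = {B, C, D, E, F, G, H}; {A}⁺ = {A} — none reach the full schema.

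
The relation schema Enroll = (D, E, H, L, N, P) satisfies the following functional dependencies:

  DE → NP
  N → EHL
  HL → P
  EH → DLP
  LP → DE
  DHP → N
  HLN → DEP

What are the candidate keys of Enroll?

{N}⁺: N→EHL adds E, H, L; HL→P adds P; EH→DLP adds D → {D, E, H, L, N, P}.
{D, E}⁺: DE→NP adds N, P; N→EHL adds H, L → {D, E, H, L, N, P}. Minimal: {E}⁺ = {E}; {D}⁺ = {D} — none reach the full schema.
{E, H}⁺: EH→DLP adds D, L, P; DHP→N adds N → {D, E, H, L, N, P}. Minimal: {H}⁺ = {H}; {E}⁺ = {E} — none reach the full schema.
{H, L}⁺: HL→P adds P; LP→DE adds D, E; DHP→N adds N → {D, E, H, L, N, P}. Minimal: {L}⁺ = {L}; {H}⁺ = {H} — none reach the full schema.
{L, P}⁺: LP→DE adds D, E; DE→NP adds N; N→EHL adds H → {D, E, H, L, N, P}. Minimal: {P}⁺ = {P}; {L}⁺ = {L} — none reach the full schema.
{D, H, P}⁺: DHP→N adds N; N→EHL adds E, L → {D, E, H, L, N, P}. Minimal: {H, P}⁺ = {H, P}; {D, P}⁺ = {D, P}; {D, H}⁺ = {D, H} — none reach the full schema.

(N), (D, E), (E, H), (H, L), (L, P), (D, H, P)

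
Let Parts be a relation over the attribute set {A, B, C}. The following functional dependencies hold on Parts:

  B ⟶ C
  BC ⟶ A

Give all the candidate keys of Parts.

{B}

Attribute B never appears on the right-hand side of any dependency, so B must belong to every candidate key.
{B}⁺ = {A, B, C}, which is all of the schema, so {B} is the only candidate key.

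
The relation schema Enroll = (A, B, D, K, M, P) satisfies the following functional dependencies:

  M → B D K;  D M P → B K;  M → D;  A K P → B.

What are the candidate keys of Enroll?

Attributes A, M, P never appear on any right-hand side, so every candidate key must contain {A, M, P}.
{A, M, P}⁺ = {A, B, D, K, M, P}, which is all of the schema, so {A, M, P} is the only candidate key.

{A, M, P}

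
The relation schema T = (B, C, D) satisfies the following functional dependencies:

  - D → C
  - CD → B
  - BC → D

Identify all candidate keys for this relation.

D, BC

{D}⁺: D→C adds C; CD→B adds B → {B, C, D}.
{B, C}⁺: BC→D adds D → {B, C, D}.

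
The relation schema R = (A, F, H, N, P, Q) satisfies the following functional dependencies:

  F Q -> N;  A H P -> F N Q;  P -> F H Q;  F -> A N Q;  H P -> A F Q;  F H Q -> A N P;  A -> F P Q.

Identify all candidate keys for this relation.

{A}⁺: A→FPQ adds F, P, Q; FQ→N adds N; P→FHQ adds H → {A, F, H, N, P, Q}.
{F}⁺: F→ANQ adds A, N, Q; A→FPQ adds P; P→FHQ adds H → {A, F, H, N, P, Q}.
{P}⁺: P→FHQ adds F, H, Q; F→ANQ adds A, N → {A, F, H, N, P, Q}.

A, F, P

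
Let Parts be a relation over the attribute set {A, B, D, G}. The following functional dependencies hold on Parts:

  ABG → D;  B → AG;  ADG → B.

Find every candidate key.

{B}, {A, D, G}

{B}⁺: B→AG adds A, G; ABG→D adds D → {A, B, D, G}.
{A, D, G}⁺: ADG→B adds B → {A, B, D, G}. Minimal: {D, G}⁺ = {D, G}; {A, G}⁺ = {A, G}; {A, D}⁺ = {A, D} — none reach the full schema.
Any other superkey contains one of these as a subset, so there are no further candidate keys.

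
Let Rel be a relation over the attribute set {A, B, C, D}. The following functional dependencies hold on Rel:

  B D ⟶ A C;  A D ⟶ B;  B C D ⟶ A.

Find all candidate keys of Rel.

AD; BD

Attribute D never appears on the right-hand side of any dependency, so D must belong to every candidate key.
{D}⁺ = {D}, which is not all of the schema, so we must add further attributes.
{A, D}⁺: AD→B adds B; BD→AC adds C → {A, B, C, D}. Minimal: {D}⁺ = {D}; {A}⁺ = {A} — none reach the full schema.
{B, D}⁺: BD→AC adds A, C → {A, B, C, D}. Minimal: {D}⁺ = {D}; {B}⁺ = {B} — none reach the full schema.
Any other superkey contains one of these as a subset, so there are no further candidate keys.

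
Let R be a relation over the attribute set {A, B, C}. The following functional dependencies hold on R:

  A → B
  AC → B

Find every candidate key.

Attributes A, C never appear on any right-hand side, so every candidate key must contain {A, C}.
{A, C}⁺ = {A, B, C}, which is all of the schema, so {A, C} is the only candidate key.

{A, C}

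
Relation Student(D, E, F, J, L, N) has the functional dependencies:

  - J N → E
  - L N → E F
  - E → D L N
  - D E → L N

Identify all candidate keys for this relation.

(E, J), (J, N)

Attribute J never appears on the right-hand side of any dependency, so J must belong to every candidate key.
{J}⁺ = {J}, which is not all of the schema, so we must add further attributes.
{E, J}⁺: E→DLN adds D, L, N; LN→EF adds F → {D, E, F, J, L, N}. Minimal: {J}⁺ = {J}; {E}⁺ = {D, E, F, L, N} — none reach the full schema.
{J, N}⁺: JN→E adds E; E→DLN adds D, L; LN→EF adds F → {D, E, F, J, L, N}. Minimal: {N}⁺ = {N}; {J}⁺ = {J} — none reach the full schema.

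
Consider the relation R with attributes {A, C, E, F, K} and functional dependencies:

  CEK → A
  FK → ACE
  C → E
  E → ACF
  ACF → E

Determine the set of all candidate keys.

{C, K}, {E, K}, {F, K}

Attribute K never appears on the right-hand side of any dependency, so K must belong to every candidate key.
{K}⁺ = {K}, which is not all of the schema, so we must add further attributes.
{C, K}⁺: C→E adds E; E→ACF adds A, F → {A, C, E, F, K}. Minimal: {K}⁺ = {K}; {C}⁺ = {A, C, E, F} — none reach the full schema.
{E, K}⁺: E→ACF adds A, C, F → {A, C, E, F, K}. Minimal: {K}⁺ = {K}; {E}⁺ = {A, C, E, F} — none reach the full schema.
{F, K}⁺: FK→ACE adds A, C, E → {A, C, E, F, K}. Minimal: {K}⁺ = {K}; {F}⁺ = {F} — none reach the full schema.
Any other superkey contains one of these as a subset, so there are no further candidate keys.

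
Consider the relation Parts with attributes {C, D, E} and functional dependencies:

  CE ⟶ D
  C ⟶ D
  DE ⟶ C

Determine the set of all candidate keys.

{C, E}⁺: CE→D adds D → {C, D, E}.
{D, E}⁺: DE→C adds C → {C, D, E}.

CE, DE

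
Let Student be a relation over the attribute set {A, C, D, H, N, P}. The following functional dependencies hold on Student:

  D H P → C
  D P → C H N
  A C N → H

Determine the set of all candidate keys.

Attributes A, D, P never appear on any right-hand side, so every candidate key must contain {A, D, P}.
{A, D, P}⁺ = {A, C, D, H, N, P}, which is all of the schema, so {A, D, P} is the only candidate key.

(A, D, P)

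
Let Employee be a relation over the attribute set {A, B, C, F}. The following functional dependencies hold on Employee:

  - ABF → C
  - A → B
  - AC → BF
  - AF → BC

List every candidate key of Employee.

(A, C), (A, F)

Attribute A never appears on the right-hand side of any dependency, so A must belong to every candidate key.
{A}⁺ = {A, B}, which is not all of the schema, so we must add further attributes.
{A, C}⁺: A→B adds B; AC→BF adds F → {A, B, C, F}. Minimal: {C}⁺ = {C}; {A}⁺ = {A, B} — none reach the full schema.
{A, F}⁺: A→B adds B; AF→BC adds C → {A, B, C, F}. Minimal: {F}⁺ = {F}; {A}⁺ = {A, B} — none reach the full schema.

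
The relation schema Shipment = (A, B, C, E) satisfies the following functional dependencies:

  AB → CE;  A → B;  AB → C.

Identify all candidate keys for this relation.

A

Attribute A never appears on the right-hand side of any dependency, so A must belong to every candidate key.
{A}⁺ = {A, B, C, E}, which is all of the schema, so {A} is the only candidate key.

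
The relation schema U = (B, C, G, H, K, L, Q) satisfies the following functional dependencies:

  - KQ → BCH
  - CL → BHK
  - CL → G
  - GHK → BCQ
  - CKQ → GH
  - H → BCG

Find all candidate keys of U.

(C, L), (H, L), (K, L, Q)

{C, L}⁺: CL→BHK adds B, H, K; CL→G adds G; GHK→BCQ adds Q → {B, C, G, H, K, L, Q}.
{H, L}⁺: H→BCG adds B, C, G; CL→BHK adds K; GHK→BCQ adds Q → {B, C, G, H, K, L, Q}.
{K, L, Q}⁺: KQ→BCH adds B, C, H; CL→G adds G → {B, C, G, H, K, L, Q}.
Any other superkey contains one of these as a subset, so there are no further candidate keys.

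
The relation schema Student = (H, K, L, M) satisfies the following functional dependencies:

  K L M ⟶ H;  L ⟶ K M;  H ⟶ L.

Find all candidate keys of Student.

{H}⁺: H→L adds L; L→KM adds K, M → {H, K, L, M}.
{L}⁺: L→KM adds K, M; KLM→H adds H → {H, K, L, M}.

{H}; {L}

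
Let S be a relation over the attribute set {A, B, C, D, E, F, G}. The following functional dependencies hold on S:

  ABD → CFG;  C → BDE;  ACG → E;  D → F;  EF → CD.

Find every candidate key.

{A, C}⁺: C→BDE adds B, D, E; D→F adds F; ABD→CFG adds G → {A, B, C, D, E, F, G}. Minimal: {C}⁺ = {B, C, D, E, F}; {A}⁺ = {A} — none reach the full schema.
{A, B, D}⁺: ABD→CFG adds C, F, G; C→BDE adds E → {A, B, C, D, E, F, G}. Minimal: {B, D}⁺ = {B, D, F}; {A, D}⁺ = {A, D, F}; {A, B}⁺ = {A, B} — none reach the full schema.
{A, D, E}⁺: D→F adds F; EF→CD adds C; C→BDE adds B; ABD→CFG adds G → {A, B, C, D, E, F, G}. Minimal: {D, E}⁺ = {B, C, D, E, F}; {A, E}⁺ = {A, E}; {A, D}⁺ = {A, D, F} — none reach the full schema.
{A, E, F}⁺: EF→CD adds C, D; C→BDE adds B; ABD→CFG adds G → {A, B, C, D, E, F, G}. Minimal: {E, F}⁺ = {B, C, D, E, F}; {A, F}⁺ = {A, F}; {A, E}⁺ = {A, E} — none reach the full schema.

(A, C), (A, B, D), (A, D, E), (A, E, F)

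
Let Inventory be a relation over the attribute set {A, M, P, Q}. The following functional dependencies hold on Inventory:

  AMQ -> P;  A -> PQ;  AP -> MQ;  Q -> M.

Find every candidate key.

Attribute A never appears on the right-hand side of any dependency, so A must belong to every candidate key.
{A}⁺ = {A, M, P, Q}, which is all of the schema, so {A} is the only candidate key.

A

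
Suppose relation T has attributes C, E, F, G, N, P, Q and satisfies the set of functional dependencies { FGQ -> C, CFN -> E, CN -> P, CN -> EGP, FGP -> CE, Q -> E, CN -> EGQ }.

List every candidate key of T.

Attributes F, N never appear on any right-hand side, so every candidate key must contain {F, N}.
{F, N}⁺ = {F, N}, which is not all of the schema, so we must add further attributes.
{C, F, N}⁺: CFN→E adds E; CN→P adds P; CN→EGP adds G; CN→EGQ adds Q → {C, E, F, G, N, P, Q}. Minimal: {F, N}⁺ = {F, N}; {C, N}⁺ = {C, E, G, N, P, Q}; {C, F}⁺ = {C, F} — none reach the full schema.
{F, G, N, P}⁺: FGP→CE adds C, E; CN→EGQ adds Q → {C, E, F, G, N, P, Q}. Minimal: {G, N, P}⁺ = {G, N, P}; {F, N, P}⁺ = {F, N, P}; {F, G, P}⁺ = {C, E, F, G, P}; … — none reach the full schema.
{F, G, N, Q}⁺: FGQ→C adds C; CFN→E adds E; CN→P adds P → {C, E, F, G, N, P, Q}. Minimal: {G, N, Q}⁺ = {E, G, N, Q}; {F, N, Q}⁺ = {E, F, N, Q}; {F, G, Q}⁺ = {C, E, F, G, Q}; … — none reach the full schema.

CFN, FGNP, FGNQ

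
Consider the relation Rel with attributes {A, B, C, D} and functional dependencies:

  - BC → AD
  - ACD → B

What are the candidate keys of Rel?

Attribute C never appears on the right-hand side of any dependency, so C must belong to every candidate key.
{C}⁺ = {C}, which is not all of the schema, so we must add further attributes.
{B, C}⁺: BC→AD adds A, D → {A, B, C, D}.
{A, C, D}⁺: ACD→B adds B → {A, B, C, D}.
Any other superkey contains one of these as a subset, so there are no further candidate keys.

{B, C}; {A, C, D}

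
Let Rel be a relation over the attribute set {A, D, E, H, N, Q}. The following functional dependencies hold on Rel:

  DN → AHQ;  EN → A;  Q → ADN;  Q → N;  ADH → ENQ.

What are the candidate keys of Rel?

Q, DN, ADH

{Q}⁺: Q→ADN adds A, D, N; DN→AHQ adds H; ADH→ENQ adds E → {A, D, E, H, N, Q}.
{D, N}⁺: DN→AHQ adds A, H, Q; ADH→ENQ adds E → {A, D, E, H, N, Q}.
{A, D, H}⁺: ADH→ENQ adds E, N, Q → {A, D, E, H, N, Q}.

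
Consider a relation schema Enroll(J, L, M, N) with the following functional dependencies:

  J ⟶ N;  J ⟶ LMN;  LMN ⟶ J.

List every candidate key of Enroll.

{J}⁺: J→N adds N; J→LMN adds L, M → {J, L, M, N}.
{L, M, N}⁺: LMN→J adds J → {J, L, M, N}. Minimal: {M, N}⁺ = {M, N}; {L, N}⁺ = {L, N}; {L, M}⁺ = {L, M} — none reach the full schema.

{J}, {L, M, N}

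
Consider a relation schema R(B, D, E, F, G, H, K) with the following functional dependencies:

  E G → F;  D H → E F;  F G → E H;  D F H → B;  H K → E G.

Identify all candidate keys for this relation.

{D, H, K}, {D, E, G, K}, {D, F, G, K}

Attributes D, K never appear on any right-hand side, so every candidate key must contain {D, K}.
{D, K}⁺ = {D, K}, which is not all of the schema, so we must add further attributes.
{D, H, K}⁺: DH→EF adds E, F; DFH→B adds B; HK→EG adds G → {B, D, E, F, G, H, K}.
{D, E, G, K}⁺: EG→F adds F; FG→EH adds H; DFH→B adds B → {B, D, E, F, G, H, K}.
{D, F, G, K}⁺: FG→EH adds E, H; DFH→B adds B → {B, D, E, F, G, H, K}.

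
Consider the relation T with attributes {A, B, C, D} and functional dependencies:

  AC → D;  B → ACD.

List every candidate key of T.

Attribute B never appears on the right-hand side of any dependency, so B must belong to every candidate key.
{B}⁺ = {A, B, C, D}, which is all of the schema, so {B} is the only candidate key.

{B}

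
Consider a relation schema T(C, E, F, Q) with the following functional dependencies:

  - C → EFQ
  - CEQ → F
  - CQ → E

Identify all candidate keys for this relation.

Attribute C never appears on the right-hand side of any dependency, so C must belong to every candidate key.
{C}⁺ = {C, E, F, Q}, which is all of the schema, so {C} is the only candidate key.

(C)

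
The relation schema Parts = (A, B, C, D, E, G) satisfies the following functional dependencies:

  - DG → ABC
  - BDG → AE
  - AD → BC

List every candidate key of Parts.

Attributes D, G never appear on any right-hand side, so every candidate key must contain {D, G}.
{D, G}⁺ = {A, B, C, D, E, G}, which is all of the schema, so {D, G} is the only candidate key.

{D, G}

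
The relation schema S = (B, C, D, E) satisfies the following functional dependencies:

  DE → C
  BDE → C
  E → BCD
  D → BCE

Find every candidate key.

{D}⁺: D→BCE adds B, C, E → {B, C, D, E}.
{E}⁺: E→BCD adds B, C, D → {B, C, D, E}.
Any other superkey contains one of these as a subset, so there are no further candidate keys.

D, E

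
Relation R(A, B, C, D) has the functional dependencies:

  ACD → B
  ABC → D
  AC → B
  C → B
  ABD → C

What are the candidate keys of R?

{A, C}; {A, B, D}

Attribute A never appears on the right-hand side of any dependency, so A must belong to every candidate key.
{A}⁺ = {A}, which is not all of the schema, so we must add further attributes.
{A, C}⁺: AC→B adds B; ABC→D adds D → {A, B, C, D}. Minimal: {C}⁺ = {B, C}; {A}⁺ = {A} — none reach the full schema.
{A, B, D}⁺: ABD→C adds C → {A, B, C, D}. Minimal: {B, D}⁺ = {B, D}; {A, D}⁺ = {A, D}; {A, B}⁺ = {A, B} — none reach the full schema.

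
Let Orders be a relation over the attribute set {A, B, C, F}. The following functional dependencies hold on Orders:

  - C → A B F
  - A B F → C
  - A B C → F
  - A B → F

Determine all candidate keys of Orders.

{C}⁺: C→ABF adds A, B, F → {A, B, C, F}.
{A, B}⁺: AB→F adds F; ABF→C adds C → {A, B, C, F}. Minimal: {B}⁺ = {B}; {A}⁺ = {A} — none reach the full schema.

C, AB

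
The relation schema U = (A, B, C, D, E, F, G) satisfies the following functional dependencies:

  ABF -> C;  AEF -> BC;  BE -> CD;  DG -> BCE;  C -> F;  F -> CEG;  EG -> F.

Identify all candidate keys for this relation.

Attribute A never appears on the right-hand side of any dependency, so A must belong to every candidate key.
{A}⁺ = {A}, which is not all of the schema, so we must add further attributes.
{A, C}⁺: C→F adds F; F→CEG adds E, G; AEF→BC adds B; BE→CD adds D → {A, B, C, D, E, F, G}. Minimal: {C}⁺ = {C, E, F, G}; {A}⁺ = {A} — none reach the full schema.
{A, F}⁺: F→CEG adds C, E, G; AEF→BC adds B; BE→CD adds D → {A, B, C, D, E, F, G}. Minimal: {F}⁺ = {C, E, F, G}; {A}⁺ = {A} — none reach the full schema.
{A, B, E}⁺: BE→CD adds C, D; C→F adds F; F→CEG adds G → {A, B, C, D, E, F, G}. Minimal: {B, E}⁺ = {B, C, D, E, F, G}; {A, E}⁺ = {A, E}; {A, B}⁺ = {A, B} — none reach the full schema.
{A, D, G}⁺: DG→BCE adds B, C, E; C→F adds F → {A, B, C, D, E, F, G}. Minimal: {D, G}⁺ = {B, C, D, E, F, G}; {A, G}⁺ = {A, G}; {A, D}⁺ = {A, D} — none reach the full schema.
{A, E, G}⁺: EG→F adds F; AEF→BC adds B, C; BE→CD adds D → {A, B, C, D, E, F, G}. Minimal: {E, G}⁺ = {C, E, F, G}; {A, G}⁺ = {A, G}; {A, E}⁺ = {A, E} — none reach the full schema.
Any other superkey contains one of these as a subset, so there are no further candidate keys.

(A, C); (A, F); (A, B, E); (A, D, G); (A, E, G)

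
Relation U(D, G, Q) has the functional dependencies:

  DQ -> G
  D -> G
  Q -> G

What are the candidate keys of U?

DQ

Attributes D, Q never appear on any right-hand side, so every candidate key must contain {D, Q}.
{D, Q}⁺ = {D, G, Q}, which is all of the schema, so {D, Q} is the only candidate key.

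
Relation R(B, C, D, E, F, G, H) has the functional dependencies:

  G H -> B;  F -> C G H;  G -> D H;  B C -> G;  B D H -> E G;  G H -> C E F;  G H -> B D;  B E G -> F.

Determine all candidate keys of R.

{F}⁺: F→CGH adds C, G, H; G→DH adds D; GH→CEF adds E; GH→BD adds B → {B, C, D, E, F, G, H}.
{G}⁺: G→DH adds D, H; GH→CEF adds C, E, F; GH→BD adds B → {B, C, D, E, F, G, H}.
{B, C}⁺: BC→G adds G; G→DH adds D, H; BDH→EG adds E; GH→CEF adds F → {B, C, D, E, F, G, H}. Minimal: {C}⁺ = {C}; {B}⁺ = {B} — none reach the full schema.
{B, D, H}⁺: BDH→EG adds E, G; GH→CEF adds C, F → {B, C, D, E, F, G, H}. Minimal: {D, H}⁺ = {D, H}; {B, H}⁺ = {B, H}; {B, D}⁺ = {B, D} — none reach the full schema.
Any other superkey contains one of these as a subset, so there are no further candidate keys.

{F}, {G}, {B, C}, {B, D, H}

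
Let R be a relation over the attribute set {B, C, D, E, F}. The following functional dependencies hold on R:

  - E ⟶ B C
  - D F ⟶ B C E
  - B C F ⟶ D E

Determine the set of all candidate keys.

{D, F}⁺: DF→BCE adds B, C, E → {B, C, D, E, F}. Minimal: {F}⁺ = {F}; {D}⁺ = {D} — none reach the full schema.
{E, F}⁺: E→BC adds B, C; BCF→DE adds D → {B, C, D, E, F}. Minimal: {F}⁺ = {F}; {E}⁺ = {B, C, E} — none reach the full schema.
{B, C, F}⁺: BCF→DE adds D, E → {B, C, D, E, F}. Minimal: {C, F}⁺ = {C, F}; {B, F}⁺ = {B, F}; {B, C}⁺ = {B, C} — none reach the full schema.
Any other superkey contains one of these as a subset, so there are no further candidate keys.

DF, EF, BCF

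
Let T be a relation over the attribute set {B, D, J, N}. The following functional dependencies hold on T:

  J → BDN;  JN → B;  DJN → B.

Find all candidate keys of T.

Attribute J never appears on the right-hand side of any dependency, so J must belong to every candidate key.
{J}⁺ = {B, D, J, N}, which is all of the schema, so {J} is the only candidate key.

J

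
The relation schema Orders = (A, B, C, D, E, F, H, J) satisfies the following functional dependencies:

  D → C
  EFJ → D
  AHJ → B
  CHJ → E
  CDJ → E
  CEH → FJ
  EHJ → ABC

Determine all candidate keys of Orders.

Attribute H never appears on the right-hand side of any dependency, so H must belong to every candidate key.
{H}⁺ = {H}, which is not all of the schema, so we must add further attributes.
{C, E, H}⁺: CEH→FJ adds F, J; EHJ→ABC adds A, B; EFJ→D adds D → {A, B, C, D, E, F, H, J}.
{C, H, J}⁺: CHJ→E adds E; CEH→FJ adds F; EHJ→ABC adds A, B; EFJ→D adds D → {A, B, C, D, E, F, H, J}.
{D, E, H}⁺: D→C adds C; CEH→FJ adds F, J; EHJ→ABC adds A, B → {A, B, C, D, E, F, H, J}.
{D, H, J}⁺: D→C adds C; CHJ→E adds E; CEH→FJ adds F; EHJ→ABC adds A, B → {A, B, C, D, E, F, H, J}.
{E, H, J}⁺: EHJ→ABC adds A, B, C; CEH→FJ adds F; EFJ→D adds D → {A, B, C, D, E, F, H, J}.

{C, E, H}; {C, H, J}; {D, E, H}; {D, H, J}; {E, H, J}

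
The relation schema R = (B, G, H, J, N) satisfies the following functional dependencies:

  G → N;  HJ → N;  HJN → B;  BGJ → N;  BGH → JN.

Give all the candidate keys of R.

{B, G, H}, {G, H, J}

Attributes G, H never appear on any right-hand side, so every candidate key must contain {G, H}.
{G, H}⁺ = {G, H, N}, which is not all of the schema, so we must add further attributes.
{B, G, H}⁺: G→N adds N; BGH→JN adds J → {B, G, H, J, N}. Minimal: {G, H}⁺ = {G, H, N}; {B, H}⁺ = {B, H}; {B, G}⁺ = {B, G, N} — none reach the full schema.
{G, H, J}⁺: G→N adds N; HJN→B adds B → {B, G, H, J, N}. Minimal: {H, J}⁺ = {B, H, J, N}; {G, J}⁺ = {G, J, N}; {G, H}⁺ = {G, H, N} — none reach the full schema.
Any other superkey contains one of these as a subset, so there are no further candidate keys.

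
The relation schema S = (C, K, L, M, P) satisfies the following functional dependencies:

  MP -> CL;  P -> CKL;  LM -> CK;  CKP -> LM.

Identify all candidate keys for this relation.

{P}

Attribute P never appears on the right-hand side of any dependency, so P must belong to every candidate key.
{P}⁺ = {C, K, L, M, P}, which is all of the schema, so {P} is the only candidate key.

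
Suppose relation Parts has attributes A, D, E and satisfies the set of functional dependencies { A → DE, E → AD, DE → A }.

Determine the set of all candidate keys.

{A}⁺: A→DE adds D, E → {A, D, E}.
{E}⁺: E→AD adds A, D → {A, D, E}.
Any other superkey contains one of these as a subset, so there are no further candidate keys.

(A), (E)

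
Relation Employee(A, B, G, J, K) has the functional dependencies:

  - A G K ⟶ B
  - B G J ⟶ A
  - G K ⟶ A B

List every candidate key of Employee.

GJK

{G, J, K}⁺: GK→AB adds A, B → {A, B, G, J, K}.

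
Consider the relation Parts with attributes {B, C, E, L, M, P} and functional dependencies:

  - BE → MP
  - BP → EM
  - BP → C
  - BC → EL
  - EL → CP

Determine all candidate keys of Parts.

Attribute B never appears on the right-hand side of any dependency, so B must belong to every candidate key.
{B}⁺ = {B}, which is not all of the schema, so we must add further attributes.
{B, C}⁺: BC→EL adds E, L; EL→CP adds P; BE→MP adds M → {B, C, E, L, M, P}. Minimal: {C}⁺ = {C}; {B}⁺ = {B} — none reach the full schema.
{B, E}⁺: BE→MP adds M, P; BP→C adds C; BC→EL adds L → {B, C, E, L, M, P}. Minimal: {E}⁺ = {E}; {B}⁺ = {B} — none reach the full schema.
{B, P}⁺: BP→EM adds E, M; BP→C adds C; BC→EL adds L → {B, C, E, L, M, P}. Minimal: {P}⁺ = {P}; {B}⁺ = {B} — none reach the full schema.
Any other superkey contains one of these as a subset, so there are no further candidate keys.

{B, C}; {B, E}; {B, P}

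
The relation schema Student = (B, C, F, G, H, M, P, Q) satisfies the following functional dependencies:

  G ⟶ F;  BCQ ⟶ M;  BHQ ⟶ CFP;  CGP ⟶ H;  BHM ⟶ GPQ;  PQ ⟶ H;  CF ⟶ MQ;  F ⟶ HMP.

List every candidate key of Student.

Attribute B never appears on the right-hand side of any dependency, so B must belong to every candidate key.
{B}⁺ = {B}, which is not all of the schema, so we must add further attributes.
{B, F}⁺: F→HMP adds H, M, P; BHM→GPQ adds G, Q; BHQ→CFP adds C → {B, C, F, G, H, M, P, Q}. Minimal: {F}⁺ = {F, H, M, P}; {B}⁺ = {B} — none reach the full schema.
{B, G}⁺: G→F adds F; F→HMP adds H, M, P; BHM→GPQ adds Q; BHQ→CFP adds C → {B, C, F, G, H, M, P, Q}. Minimal: {G}⁺ = {F, G, H, M, P}; {B}⁺ = {B} — none reach the full schema.
{B, H, M}⁺: BHM→GPQ adds G, P, Q; G→F adds F; BHQ→CFP adds C → {B, C, F, G, H, M, P, Q}. Minimal: {H, M}⁺ = {H, M}; {B, M}⁺ = {B, M}; {B, H}⁺ = {B, H} — none reach the full schema.
{B, H, Q}⁺: BHQ→CFP adds C, F, P; CF→MQ adds M; BHM→GPQ adds G → {B, C, F, G, H, M, P, Q}. Minimal: {H, Q}⁺ = {H, Q}; {B, Q}⁺ = {B, Q}; {B, H}⁺ = {B, H} — none reach the full schema.
{B, P, Q}⁺: PQ→H adds H; BHQ→CFP adds C, F; CF→MQ adds M; BHM→GPQ adds G → {B, C, F, G, H, M, P, Q}. Minimal: {P, Q}⁺ = {H, P, Q}; {B, Q}⁺ = {B, Q}; {B, P}⁺ = {B, P} — none reach the full schema.

{B, F}; {B, G}; {B, H, M}; {B, H, Q}; {B, P, Q}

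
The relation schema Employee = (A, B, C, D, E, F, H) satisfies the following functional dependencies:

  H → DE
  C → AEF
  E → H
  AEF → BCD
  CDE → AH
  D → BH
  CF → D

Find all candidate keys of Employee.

C, ADF, AEF, AFH

{C}⁺: C→AEF adds A, E, F; E→H adds H; AEF→BCD adds B, D → {A, B, C, D, E, F, H}.
{A, D, F}⁺: D→BH adds B, H; H→DE adds E; AEF→BCD adds C → {A, B, C, D, E, F, H}.
{A, E, F}⁺: E→H adds H; AEF→BCD adds B, C, D → {A, B, C, D, E, F, H}.
{A, F, H}⁺: H→DE adds D, E; AEF→BCD adds B, C → {A, B, C, D, E, F, H}.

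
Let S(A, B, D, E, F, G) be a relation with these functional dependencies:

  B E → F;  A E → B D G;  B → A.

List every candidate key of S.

Attribute E never appears on the right-hand side of any dependency, so E must belong to every candidate key.
{E}⁺ = {E}, which is not all of the schema, so we must add further attributes.
{A, E}⁺: AE→BDG adds B, D, G; BE→F adds F → {A, B, D, E, F, G}. Minimal: {E}⁺ = {E}; {A}⁺ = {A} — none reach the full schema.
{B, E}⁺: BE→F adds F; B→A adds A; AE→BDG adds D, G → {A, B, D, E, F, G}. Minimal: {E}⁺ = {E}; {B}⁺ = {A, B} — none reach the full schema.
Any other superkey contains one of these as a subset, so there are no further candidate keys.

AE, BE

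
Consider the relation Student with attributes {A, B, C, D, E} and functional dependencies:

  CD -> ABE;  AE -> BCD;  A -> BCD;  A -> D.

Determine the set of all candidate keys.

{A}, {C, D}

{A}⁺: A→BCD adds B, C, D; CD→ABE adds E → {A, B, C, D, E}.
{C, D}⁺: CD→ABE adds A, B, E → {A, B, C, D, E}. Minimal: {D}⁺ = {D}; {C}⁺ = {C} — none reach the full schema.
Any other superkey contains one of these as a subset, so there are no further candidate keys.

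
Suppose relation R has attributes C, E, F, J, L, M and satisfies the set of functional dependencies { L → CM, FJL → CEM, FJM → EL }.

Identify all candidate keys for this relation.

(F, J, L); (F, J, M)

{F, J, L}⁺: L→CM adds C, M; FJL→CEM adds E → {C, E, F, J, L, M}.
{F, J, M}⁺: FJM→EL adds E, L; L→CM adds C → {C, E, F, J, L, M}.
Any other superkey contains one of these as a subset, so there are no further candidate keys.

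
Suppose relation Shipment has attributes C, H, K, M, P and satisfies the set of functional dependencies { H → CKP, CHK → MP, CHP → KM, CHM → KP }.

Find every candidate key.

{H}

Attribute H never appears on the right-hand side of any dependency, so H must belong to every candidate key.
{H}⁺ = {C, H, K, M, P}, which is all of the schema, so {H} is the only candidate key.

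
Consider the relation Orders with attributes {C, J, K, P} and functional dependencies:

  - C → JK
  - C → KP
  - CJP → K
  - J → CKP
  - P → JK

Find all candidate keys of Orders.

{C}, {J}, {P}

{C}⁺: C→JK adds J, K; C→KP adds P → {C, J, K, P}.
{J}⁺: J→CKP adds C, K, P → {C, J, K, P}.
{P}⁺: P→JK adds J, K; J→CKP adds C → {C, J, K, P}.
Any other superkey contains one of these as a subset, so there are no further candidate keys.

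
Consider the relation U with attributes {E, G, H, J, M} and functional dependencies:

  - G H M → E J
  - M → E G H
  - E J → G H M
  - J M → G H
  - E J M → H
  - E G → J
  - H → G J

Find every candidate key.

{M}; {E, G}; {E, H}; {E, J}

{M}⁺: M→EGH adds E, G, H; EG→J adds J → {E, G, H, J, M}.
{E, G}⁺: EG→J adds J; EJ→GHM adds H, M → {E, G, H, J, M}.
{E, H}⁺: H→GJ adds G, J; EJ→GHM adds M → {E, G, H, J, M}.
{E, J}⁺: EJ→GHM adds G, H, M → {E, G, H, J, M}.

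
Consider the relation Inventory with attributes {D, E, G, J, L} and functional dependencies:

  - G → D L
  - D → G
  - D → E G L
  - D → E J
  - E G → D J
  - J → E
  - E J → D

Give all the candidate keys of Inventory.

{D}⁺: D→G adds G; D→EGL adds E, L; D→EJ adds J → {D, E, G, J, L}.
{G}⁺: G→DL adds D, L; D→EGL adds E; D→EJ adds J → {D, E, G, J, L}.
{J}⁺: J→E adds E; EJ→D adds D; D→G adds G; D→EGL adds L → {D, E, G, J, L}.

(D), (G), (J)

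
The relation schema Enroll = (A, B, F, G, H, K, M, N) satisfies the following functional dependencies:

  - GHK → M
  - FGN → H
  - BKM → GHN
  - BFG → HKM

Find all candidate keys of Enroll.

Attributes A, B, F never appear on any right-hand side, so every candidate key must contain {A, B, F}.
{A, B, F}⁺ = {A, B, F}, which is not all of the schema, so we must add further attributes.
{A, B, F, G}⁺: BFG→HKM adds H, K, M; BKM→GHN adds N → {A, B, F, G, H, K, M, N}. Minimal: {B, F, G}⁺ = {B, F, G, H, K, M, N}; {A, F, G}⁺ = {A, F, G}; {A, B, G}⁺ = {A, B, G}; … — none reach the full schema.
{A, B, F, K, M}⁺: BKM→GHN adds G, H, N → {A, B, F, G, H, K, M, N}. Minimal: {B, F, K, M}⁺ = {B, F, G, H, K, M, N}; {A, F, K, M}⁺ = {A, F, K, M}; {A, B, K, M}⁺ = {A, B, G, H, K, M, N}; … — none reach the full schema.

{A, B, F, G}; {A, B, F, K, M}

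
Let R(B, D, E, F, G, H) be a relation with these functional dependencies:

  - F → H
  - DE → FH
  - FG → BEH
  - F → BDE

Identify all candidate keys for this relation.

{F, G}, {D, E, G}

Attribute G never appears on the right-hand side of any dependency, so G must belong to every candidate key.
{G}⁺ = {G}, which is not all of the schema, so we must add further attributes.
{F, G}⁺: F→H adds H; FG→BEH adds B, E; F→BDE adds D → {B, D, E, F, G, H}. Minimal: {G}⁺ = {G}; {F}⁺ = {B, D, E, F, H} — none reach the full schema.
{D, E, G}⁺: DE→FH adds F, H; FG→BEH adds B → {B, D, E, F, G, H}. Minimal: {E, G}⁺ = {E, G}; {D, G}⁺ = {D, G}; {D, E}⁺ = {B, D, E, F, H} — none reach the full schema.
Any other superkey contains one of these as a subset, so there are no further candidate keys.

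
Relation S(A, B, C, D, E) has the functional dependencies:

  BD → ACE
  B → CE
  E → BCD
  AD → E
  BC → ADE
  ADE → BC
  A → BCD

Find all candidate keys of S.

{A}; {B}; {E}

{A}⁺: A→BCD adds B, C, D; BD→ACE adds E → {A, B, C, D, E}.
{B}⁺: B→CE adds C, E; E→BCD adds D; BC→ADE adds A → {A, B, C, D, E}.
{E}⁺: E→BCD adds B, C, D; BC→ADE adds A → {A, B, C, D, E}.
Any other superkey contains one of these as a subset, so there are no further candidate keys.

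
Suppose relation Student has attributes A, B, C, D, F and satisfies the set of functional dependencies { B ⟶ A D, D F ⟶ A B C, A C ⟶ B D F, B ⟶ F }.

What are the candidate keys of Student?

{B}⁺: B→AD adds A, D; B→F adds F; DF→ABC adds C → {A, B, C, D, F}.
{A, C}⁺: AC→BDF adds B, D, F → {A, B, C, D, F}. Minimal: {C}⁺ = {C}; {A}⁺ = {A} — none reach the full schema.
{D, F}⁺: DF→ABC adds A, B, C → {A, B, C, D, F}. Minimal: {F}⁺ = {F}; {D}⁺ = {D} — none reach the full schema.

{B}, {A, C}, {D, F}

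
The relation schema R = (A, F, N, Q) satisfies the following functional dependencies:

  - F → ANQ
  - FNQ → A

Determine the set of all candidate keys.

Attribute F never appears on the right-hand side of any dependency, so F must belong to every candidate key.
{F}⁺ = {A, F, N, Q}, which is all of the schema, so {F} is the only candidate key.

(F)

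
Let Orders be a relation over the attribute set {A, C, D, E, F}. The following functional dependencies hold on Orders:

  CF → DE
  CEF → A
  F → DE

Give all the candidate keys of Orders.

Attributes C, F never appear on any right-hand side, so every candidate key must contain {C, F}.
{C, F}⁺ = {A, C, D, E, F}, which is all of the schema, so {C, F} is the only candidate key.

CF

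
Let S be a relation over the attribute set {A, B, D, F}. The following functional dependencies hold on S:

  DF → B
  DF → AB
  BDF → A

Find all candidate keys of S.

Attributes D, F never appear on any right-hand side, so every candidate key must contain {D, F}.
{D, F}⁺ = {A, B, D, F}, which is all of the schema, so {D, F} is the only candidate key.

DF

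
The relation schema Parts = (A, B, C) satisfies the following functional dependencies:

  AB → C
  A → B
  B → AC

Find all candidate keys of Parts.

(A), (B)

{A}⁺: A→B adds B; B→AC adds C → {A, B, C}.
{B}⁺: B→AC adds A, C → {A, B, C}.
Any other superkey contains one of these as a subset, so there are no further candidate keys.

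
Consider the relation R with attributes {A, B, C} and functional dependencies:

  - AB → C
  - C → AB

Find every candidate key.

{C}; {A, B}

{C}⁺: C→AB adds A, B → {A, B, C}.
{A, B}⁺: AB→C adds C → {A, B, C}.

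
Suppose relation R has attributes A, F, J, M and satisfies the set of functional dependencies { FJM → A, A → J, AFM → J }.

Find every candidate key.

Attributes F, M never appear on any right-hand side, so every candidate key must contain {F, M}.
{F, M}⁺ = {F, M}, which is not all of the schema, so we must add further attributes.
{A, F, M}⁺: A→J adds J → {A, F, J, M}. Minimal: {F, M}⁺ = {F, M}; {A, M}⁺ = {A, J, M}; {A, F}⁺ = {A, F, J} — none reach the full schema.
{F, J, M}⁺: FJM→A adds A → {A, F, J, M}. Minimal: {J, M}⁺ = {J, M}; {F, M}⁺ = {F, M}; {F, J}⁺ = {F, J} — none reach the full schema.
Any other superkey contains one of these as a subset, so there are no further candidate keys.

{A, F, M}; {F, J, M}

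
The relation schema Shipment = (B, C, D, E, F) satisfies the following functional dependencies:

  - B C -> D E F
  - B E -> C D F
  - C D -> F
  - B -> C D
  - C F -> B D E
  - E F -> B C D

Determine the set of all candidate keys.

(B), (C, D), (C, F), (E, F)

{B}⁺: B→CD adds C, D; BC→DEF adds E, F → {B, C, D, E, F}.
{C, D}⁺: CD→F adds F; CF→BDE adds B, E → {B, C, D, E, F}. Minimal: {D}⁺ = {D}; {C}⁺ = {C} — none reach the full schema.
{C, F}⁺: CF→BDE adds B, D, E → {B, C, D, E, F}. Minimal: {F}⁺ = {F}; {C}⁺ = {C} — none reach the full schema.
{E, F}⁺: EF→BCD adds B, C, D → {B, C, D, E, F}. Minimal: {F}⁺ = {F}; {E}⁺ = {E} — none reach the full schema.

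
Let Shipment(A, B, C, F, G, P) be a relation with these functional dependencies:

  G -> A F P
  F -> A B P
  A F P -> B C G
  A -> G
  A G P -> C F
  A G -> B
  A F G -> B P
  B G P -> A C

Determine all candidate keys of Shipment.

{A}⁺: A→G adds G; AG→B adds B; G→AFP adds F, P; AFP→BCG adds C → {A, B, C, F, G, P}.
{F}⁺: F→ABP adds A, B, P; AFP→BCG adds C, G → {A, B, C, F, G, P}.
{G}⁺: G→AFP adds A, F, P; F→ABP adds B; AFP→BCG adds C → {A, B, C, F, G, P}.

{A}, {F}, {G}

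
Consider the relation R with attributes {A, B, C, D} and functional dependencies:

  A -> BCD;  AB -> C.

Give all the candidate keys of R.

{A}⁺: A→BCD adds B, C, D → {A, B, C, D}.

A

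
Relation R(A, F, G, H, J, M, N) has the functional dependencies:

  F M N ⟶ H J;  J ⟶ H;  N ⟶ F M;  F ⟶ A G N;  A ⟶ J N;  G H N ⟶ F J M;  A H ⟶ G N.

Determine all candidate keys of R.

(A), (F), (N)

{A}⁺: A→JN adds J, N; J→H adds H; N→FM adds F, M; F→AGN adds G → {A, F, G, H, J, M, N}.
{F}⁺: F→AGN adds A, G, N; A→JN adds J; J→H adds H; N→FM adds M → {A, F, G, H, J, M, N}.
{N}⁺: N→FM adds F, M; F→AGN adds A, G; A→JN adds J; FMN→HJ adds H → {A, F, G, H, J, M, N}.
Any other superkey contains one of these as a subset, so there are no further candidate keys.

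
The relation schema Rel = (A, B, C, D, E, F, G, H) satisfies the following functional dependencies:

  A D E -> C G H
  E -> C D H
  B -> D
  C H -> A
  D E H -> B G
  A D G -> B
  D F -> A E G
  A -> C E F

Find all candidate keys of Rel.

A, E, BF, CH, DF

{A}⁺: A→CEF adds C, E, F; E→CDH adds D, H; DEH→BG adds B, G → {A, B, C, D, E, F, G, H}.
{E}⁺: E→CDH adds C, D, H; CH→A adds A; DEH→BG adds B, G; A→CEF adds F → {A, B, C, D, E, F, G, H}.
{B, F}⁺: B→D adds D; DF→AEG adds A, E, G; A→CEF adds C; ADE→CGH adds H → {A, B, C, D, E, F, G, H}. Minimal: {F}⁺ = {F}; {B}⁺ = {B, D} — none reach the full schema.
{C, H}⁺: CH→A adds A; A→CEF adds E, F; E→CDH adds D; DEH→BG adds B, G → {A, B, C, D, E, F, G, H}. Minimal: {H}⁺ = {H}; {C}⁺ = {C} — none reach the full schema.
{D, F}⁺: DF→AEG adds A, E, G; A→CEF adds C; ADE→CGH adds H; DEH→BG adds B → {A, B, C, D, E, F, G, H}. Minimal: {F}⁺ = {F}; {D}⁺ = {D} — none reach the full schema.
Any other superkey contains one of these as a subset, so there are no further candidate keys.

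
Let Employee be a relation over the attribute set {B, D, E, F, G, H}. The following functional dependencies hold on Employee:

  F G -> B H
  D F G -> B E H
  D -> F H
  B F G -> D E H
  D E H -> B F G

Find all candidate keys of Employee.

(D, E), (D, G), (F, G)

{D, E}⁺: D→FH adds F, H; DEH→BFG adds B, G → {B, D, E, F, G, H}.
{D, G}⁺: D→FH adds F, H; FG→BH adds B; DFG→BEH adds E → {B, D, E, F, G, H}.
{F, G}⁺: FG→BH adds B, H; BFG→DEH adds D, E → {B, D, E, F, G, H}.
Any other superkey contains one of these as a subset, so there are no further candidate keys.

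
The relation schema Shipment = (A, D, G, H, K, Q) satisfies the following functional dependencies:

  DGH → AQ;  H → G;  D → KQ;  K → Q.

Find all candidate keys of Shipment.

Attributes D, H never appear on any right-hand side, so every candidate key must contain {D, H}.
{D, H}⁺ = {A, D, G, H, K, Q}, which is all of the schema, so {D, H} is the only candidate key.

{D, H}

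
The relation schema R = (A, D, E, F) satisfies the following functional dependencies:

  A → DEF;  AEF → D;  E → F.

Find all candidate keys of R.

{A}

Attribute A never appears on the right-hand side of any dependency, so A must belong to every candidate key.
{A}⁺ = {A, D, E, F}, which is all of the schema, so {A} is the only candidate key.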